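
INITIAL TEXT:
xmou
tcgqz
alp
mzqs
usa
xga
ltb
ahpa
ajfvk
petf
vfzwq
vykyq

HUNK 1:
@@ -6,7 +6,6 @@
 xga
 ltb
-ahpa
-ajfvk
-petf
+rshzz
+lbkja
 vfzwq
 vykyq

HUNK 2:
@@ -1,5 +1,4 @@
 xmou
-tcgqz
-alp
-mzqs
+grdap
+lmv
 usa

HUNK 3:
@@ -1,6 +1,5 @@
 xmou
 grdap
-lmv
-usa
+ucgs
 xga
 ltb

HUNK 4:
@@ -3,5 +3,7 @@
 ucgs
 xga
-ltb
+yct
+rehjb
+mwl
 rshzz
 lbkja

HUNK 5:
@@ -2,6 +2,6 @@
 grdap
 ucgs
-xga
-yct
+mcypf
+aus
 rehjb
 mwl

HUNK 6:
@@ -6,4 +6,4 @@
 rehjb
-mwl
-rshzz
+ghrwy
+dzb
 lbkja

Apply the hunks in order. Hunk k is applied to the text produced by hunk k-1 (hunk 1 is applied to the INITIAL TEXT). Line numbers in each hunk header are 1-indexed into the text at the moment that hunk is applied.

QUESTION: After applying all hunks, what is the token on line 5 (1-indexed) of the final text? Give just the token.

Hunk 1: at line 6 remove [ahpa,ajfvk,petf] add [rshzz,lbkja] -> 11 lines: xmou tcgqz alp mzqs usa xga ltb rshzz lbkja vfzwq vykyq
Hunk 2: at line 1 remove [tcgqz,alp,mzqs] add [grdap,lmv] -> 10 lines: xmou grdap lmv usa xga ltb rshzz lbkja vfzwq vykyq
Hunk 3: at line 1 remove [lmv,usa] add [ucgs] -> 9 lines: xmou grdap ucgs xga ltb rshzz lbkja vfzwq vykyq
Hunk 4: at line 3 remove [ltb] add [yct,rehjb,mwl] -> 11 lines: xmou grdap ucgs xga yct rehjb mwl rshzz lbkja vfzwq vykyq
Hunk 5: at line 2 remove [xga,yct] add [mcypf,aus] -> 11 lines: xmou grdap ucgs mcypf aus rehjb mwl rshzz lbkja vfzwq vykyq
Hunk 6: at line 6 remove [mwl,rshzz] add [ghrwy,dzb] -> 11 lines: xmou grdap ucgs mcypf aus rehjb ghrwy dzb lbkja vfzwq vykyq
Final line 5: aus

Answer: aus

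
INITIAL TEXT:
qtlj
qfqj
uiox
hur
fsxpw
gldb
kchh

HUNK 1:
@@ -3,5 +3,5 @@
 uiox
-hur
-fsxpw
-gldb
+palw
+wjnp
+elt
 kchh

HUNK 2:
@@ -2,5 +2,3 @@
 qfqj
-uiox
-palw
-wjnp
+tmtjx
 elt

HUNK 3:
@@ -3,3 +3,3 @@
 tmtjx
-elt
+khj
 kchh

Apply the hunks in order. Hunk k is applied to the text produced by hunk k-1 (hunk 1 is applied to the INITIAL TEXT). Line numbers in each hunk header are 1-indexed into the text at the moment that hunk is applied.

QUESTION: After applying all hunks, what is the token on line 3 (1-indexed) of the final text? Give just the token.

Hunk 1: at line 3 remove [hur,fsxpw,gldb] add [palw,wjnp,elt] -> 7 lines: qtlj qfqj uiox palw wjnp elt kchh
Hunk 2: at line 2 remove [uiox,palw,wjnp] add [tmtjx] -> 5 lines: qtlj qfqj tmtjx elt kchh
Hunk 3: at line 3 remove [elt] add [khj] -> 5 lines: qtlj qfqj tmtjx khj kchh
Final line 3: tmtjx

Answer: tmtjx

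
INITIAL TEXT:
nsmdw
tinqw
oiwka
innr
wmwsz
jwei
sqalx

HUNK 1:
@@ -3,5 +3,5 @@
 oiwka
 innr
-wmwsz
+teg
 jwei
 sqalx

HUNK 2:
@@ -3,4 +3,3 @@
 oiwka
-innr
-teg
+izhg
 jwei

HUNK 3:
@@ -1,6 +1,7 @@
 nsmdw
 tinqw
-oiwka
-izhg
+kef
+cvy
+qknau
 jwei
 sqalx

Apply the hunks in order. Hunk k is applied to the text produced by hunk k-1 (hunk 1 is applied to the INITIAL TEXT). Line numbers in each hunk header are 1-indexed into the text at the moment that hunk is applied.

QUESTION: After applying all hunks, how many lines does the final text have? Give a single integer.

Hunk 1: at line 3 remove [wmwsz] add [teg] -> 7 lines: nsmdw tinqw oiwka innr teg jwei sqalx
Hunk 2: at line 3 remove [innr,teg] add [izhg] -> 6 lines: nsmdw tinqw oiwka izhg jwei sqalx
Hunk 3: at line 1 remove [oiwka,izhg] add [kef,cvy,qknau] -> 7 lines: nsmdw tinqw kef cvy qknau jwei sqalx
Final line count: 7

Answer: 7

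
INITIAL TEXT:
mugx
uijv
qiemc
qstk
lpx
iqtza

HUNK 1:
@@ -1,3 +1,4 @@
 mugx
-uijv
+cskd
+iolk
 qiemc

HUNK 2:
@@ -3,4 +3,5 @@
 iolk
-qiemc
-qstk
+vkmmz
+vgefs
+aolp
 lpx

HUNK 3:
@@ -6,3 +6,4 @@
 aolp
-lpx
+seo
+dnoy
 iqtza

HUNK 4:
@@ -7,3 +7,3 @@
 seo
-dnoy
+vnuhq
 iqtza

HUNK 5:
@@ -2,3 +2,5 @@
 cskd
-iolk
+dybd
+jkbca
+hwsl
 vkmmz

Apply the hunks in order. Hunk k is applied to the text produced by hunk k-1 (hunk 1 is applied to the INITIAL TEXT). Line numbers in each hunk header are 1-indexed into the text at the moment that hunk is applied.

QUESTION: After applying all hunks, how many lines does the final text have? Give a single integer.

Answer: 11

Derivation:
Hunk 1: at line 1 remove [uijv] add [cskd,iolk] -> 7 lines: mugx cskd iolk qiemc qstk lpx iqtza
Hunk 2: at line 3 remove [qiemc,qstk] add [vkmmz,vgefs,aolp] -> 8 lines: mugx cskd iolk vkmmz vgefs aolp lpx iqtza
Hunk 3: at line 6 remove [lpx] add [seo,dnoy] -> 9 lines: mugx cskd iolk vkmmz vgefs aolp seo dnoy iqtza
Hunk 4: at line 7 remove [dnoy] add [vnuhq] -> 9 lines: mugx cskd iolk vkmmz vgefs aolp seo vnuhq iqtza
Hunk 5: at line 2 remove [iolk] add [dybd,jkbca,hwsl] -> 11 lines: mugx cskd dybd jkbca hwsl vkmmz vgefs aolp seo vnuhq iqtza
Final line count: 11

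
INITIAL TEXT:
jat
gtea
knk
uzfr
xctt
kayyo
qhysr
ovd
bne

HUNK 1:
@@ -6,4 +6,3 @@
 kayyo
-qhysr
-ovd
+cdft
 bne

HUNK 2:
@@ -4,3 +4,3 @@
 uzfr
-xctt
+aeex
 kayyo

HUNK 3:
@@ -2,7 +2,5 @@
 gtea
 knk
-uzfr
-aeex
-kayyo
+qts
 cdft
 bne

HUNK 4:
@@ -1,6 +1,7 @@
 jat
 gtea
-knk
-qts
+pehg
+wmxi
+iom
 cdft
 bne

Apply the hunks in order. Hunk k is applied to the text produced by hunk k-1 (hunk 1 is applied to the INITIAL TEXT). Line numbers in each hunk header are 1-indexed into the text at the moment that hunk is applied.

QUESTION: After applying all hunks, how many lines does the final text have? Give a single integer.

Hunk 1: at line 6 remove [qhysr,ovd] add [cdft] -> 8 lines: jat gtea knk uzfr xctt kayyo cdft bne
Hunk 2: at line 4 remove [xctt] add [aeex] -> 8 lines: jat gtea knk uzfr aeex kayyo cdft bne
Hunk 3: at line 2 remove [uzfr,aeex,kayyo] add [qts] -> 6 lines: jat gtea knk qts cdft bne
Hunk 4: at line 1 remove [knk,qts] add [pehg,wmxi,iom] -> 7 lines: jat gtea pehg wmxi iom cdft bne
Final line count: 7

Answer: 7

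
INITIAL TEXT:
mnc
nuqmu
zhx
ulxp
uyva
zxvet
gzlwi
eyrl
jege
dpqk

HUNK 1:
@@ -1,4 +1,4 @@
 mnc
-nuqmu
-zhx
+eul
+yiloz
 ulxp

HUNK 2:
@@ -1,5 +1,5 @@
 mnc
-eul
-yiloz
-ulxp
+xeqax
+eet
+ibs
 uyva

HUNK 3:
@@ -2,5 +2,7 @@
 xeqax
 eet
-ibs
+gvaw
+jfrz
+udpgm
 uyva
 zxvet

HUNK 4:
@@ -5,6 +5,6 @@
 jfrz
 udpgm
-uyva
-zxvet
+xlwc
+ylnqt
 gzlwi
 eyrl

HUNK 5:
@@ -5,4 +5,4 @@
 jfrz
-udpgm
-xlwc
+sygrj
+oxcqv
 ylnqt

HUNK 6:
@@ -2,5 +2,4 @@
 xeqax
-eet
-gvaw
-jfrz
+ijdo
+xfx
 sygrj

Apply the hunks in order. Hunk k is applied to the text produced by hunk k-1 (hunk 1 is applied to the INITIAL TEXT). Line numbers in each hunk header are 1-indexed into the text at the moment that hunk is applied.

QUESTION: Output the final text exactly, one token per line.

Answer: mnc
xeqax
ijdo
xfx
sygrj
oxcqv
ylnqt
gzlwi
eyrl
jege
dpqk

Derivation:
Hunk 1: at line 1 remove [nuqmu,zhx] add [eul,yiloz] -> 10 lines: mnc eul yiloz ulxp uyva zxvet gzlwi eyrl jege dpqk
Hunk 2: at line 1 remove [eul,yiloz,ulxp] add [xeqax,eet,ibs] -> 10 lines: mnc xeqax eet ibs uyva zxvet gzlwi eyrl jege dpqk
Hunk 3: at line 2 remove [ibs] add [gvaw,jfrz,udpgm] -> 12 lines: mnc xeqax eet gvaw jfrz udpgm uyva zxvet gzlwi eyrl jege dpqk
Hunk 4: at line 5 remove [uyva,zxvet] add [xlwc,ylnqt] -> 12 lines: mnc xeqax eet gvaw jfrz udpgm xlwc ylnqt gzlwi eyrl jege dpqk
Hunk 5: at line 5 remove [udpgm,xlwc] add [sygrj,oxcqv] -> 12 lines: mnc xeqax eet gvaw jfrz sygrj oxcqv ylnqt gzlwi eyrl jege dpqk
Hunk 6: at line 2 remove [eet,gvaw,jfrz] add [ijdo,xfx] -> 11 lines: mnc xeqax ijdo xfx sygrj oxcqv ylnqt gzlwi eyrl jege dpqk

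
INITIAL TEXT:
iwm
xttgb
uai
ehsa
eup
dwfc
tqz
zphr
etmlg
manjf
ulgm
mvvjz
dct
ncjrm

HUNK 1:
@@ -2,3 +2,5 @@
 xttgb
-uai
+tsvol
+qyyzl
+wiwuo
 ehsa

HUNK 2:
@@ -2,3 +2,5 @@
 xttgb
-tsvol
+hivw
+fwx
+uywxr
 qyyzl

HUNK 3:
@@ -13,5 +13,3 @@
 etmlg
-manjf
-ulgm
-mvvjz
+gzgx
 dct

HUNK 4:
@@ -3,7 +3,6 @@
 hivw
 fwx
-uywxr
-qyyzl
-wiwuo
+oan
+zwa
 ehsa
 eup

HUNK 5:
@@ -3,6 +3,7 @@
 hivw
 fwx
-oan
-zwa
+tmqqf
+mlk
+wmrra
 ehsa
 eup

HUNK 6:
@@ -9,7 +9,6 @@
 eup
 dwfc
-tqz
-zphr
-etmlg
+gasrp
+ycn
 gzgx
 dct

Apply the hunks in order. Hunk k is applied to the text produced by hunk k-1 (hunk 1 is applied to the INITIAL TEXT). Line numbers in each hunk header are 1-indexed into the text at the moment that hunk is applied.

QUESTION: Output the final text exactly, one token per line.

Answer: iwm
xttgb
hivw
fwx
tmqqf
mlk
wmrra
ehsa
eup
dwfc
gasrp
ycn
gzgx
dct
ncjrm

Derivation:
Hunk 1: at line 2 remove [uai] add [tsvol,qyyzl,wiwuo] -> 16 lines: iwm xttgb tsvol qyyzl wiwuo ehsa eup dwfc tqz zphr etmlg manjf ulgm mvvjz dct ncjrm
Hunk 2: at line 2 remove [tsvol] add [hivw,fwx,uywxr] -> 18 lines: iwm xttgb hivw fwx uywxr qyyzl wiwuo ehsa eup dwfc tqz zphr etmlg manjf ulgm mvvjz dct ncjrm
Hunk 3: at line 13 remove [manjf,ulgm,mvvjz] add [gzgx] -> 16 lines: iwm xttgb hivw fwx uywxr qyyzl wiwuo ehsa eup dwfc tqz zphr etmlg gzgx dct ncjrm
Hunk 4: at line 3 remove [uywxr,qyyzl,wiwuo] add [oan,zwa] -> 15 lines: iwm xttgb hivw fwx oan zwa ehsa eup dwfc tqz zphr etmlg gzgx dct ncjrm
Hunk 5: at line 3 remove [oan,zwa] add [tmqqf,mlk,wmrra] -> 16 lines: iwm xttgb hivw fwx tmqqf mlk wmrra ehsa eup dwfc tqz zphr etmlg gzgx dct ncjrm
Hunk 6: at line 9 remove [tqz,zphr,etmlg] add [gasrp,ycn] -> 15 lines: iwm xttgb hivw fwx tmqqf mlk wmrra ehsa eup dwfc gasrp ycn gzgx dct ncjrm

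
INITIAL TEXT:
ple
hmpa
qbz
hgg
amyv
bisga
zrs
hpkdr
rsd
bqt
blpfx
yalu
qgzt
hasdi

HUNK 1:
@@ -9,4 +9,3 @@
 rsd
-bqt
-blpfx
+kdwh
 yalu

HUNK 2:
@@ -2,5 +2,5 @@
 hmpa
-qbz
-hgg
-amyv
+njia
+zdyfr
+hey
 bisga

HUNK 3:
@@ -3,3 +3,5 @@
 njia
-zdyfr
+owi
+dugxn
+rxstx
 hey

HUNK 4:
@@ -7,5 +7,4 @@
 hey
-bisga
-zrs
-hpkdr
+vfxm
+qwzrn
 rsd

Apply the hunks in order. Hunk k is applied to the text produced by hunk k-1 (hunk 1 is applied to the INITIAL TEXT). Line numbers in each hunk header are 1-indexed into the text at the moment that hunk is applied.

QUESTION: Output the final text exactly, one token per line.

Hunk 1: at line 9 remove [bqt,blpfx] add [kdwh] -> 13 lines: ple hmpa qbz hgg amyv bisga zrs hpkdr rsd kdwh yalu qgzt hasdi
Hunk 2: at line 2 remove [qbz,hgg,amyv] add [njia,zdyfr,hey] -> 13 lines: ple hmpa njia zdyfr hey bisga zrs hpkdr rsd kdwh yalu qgzt hasdi
Hunk 3: at line 3 remove [zdyfr] add [owi,dugxn,rxstx] -> 15 lines: ple hmpa njia owi dugxn rxstx hey bisga zrs hpkdr rsd kdwh yalu qgzt hasdi
Hunk 4: at line 7 remove [bisga,zrs,hpkdr] add [vfxm,qwzrn] -> 14 lines: ple hmpa njia owi dugxn rxstx hey vfxm qwzrn rsd kdwh yalu qgzt hasdi

Answer: ple
hmpa
njia
owi
dugxn
rxstx
hey
vfxm
qwzrn
rsd
kdwh
yalu
qgzt
hasdi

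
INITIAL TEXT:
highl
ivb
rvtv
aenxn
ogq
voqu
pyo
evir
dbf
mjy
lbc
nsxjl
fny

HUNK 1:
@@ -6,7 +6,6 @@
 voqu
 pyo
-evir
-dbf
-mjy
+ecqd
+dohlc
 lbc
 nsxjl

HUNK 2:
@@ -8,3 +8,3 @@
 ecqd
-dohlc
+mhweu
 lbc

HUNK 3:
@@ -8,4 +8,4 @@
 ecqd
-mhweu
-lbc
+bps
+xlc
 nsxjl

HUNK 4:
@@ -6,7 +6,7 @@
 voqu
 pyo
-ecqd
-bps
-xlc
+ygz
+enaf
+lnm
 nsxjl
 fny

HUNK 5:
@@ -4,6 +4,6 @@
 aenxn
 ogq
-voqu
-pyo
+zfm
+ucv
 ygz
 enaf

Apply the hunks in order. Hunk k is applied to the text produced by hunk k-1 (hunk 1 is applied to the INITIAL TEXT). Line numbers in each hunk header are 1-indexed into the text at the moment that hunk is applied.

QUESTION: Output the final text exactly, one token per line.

Answer: highl
ivb
rvtv
aenxn
ogq
zfm
ucv
ygz
enaf
lnm
nsxjl
fny

Derivation:
Hunk 1: at line 6 remove [evir,dbf,mjy] add [ecqd,dohlc] -> 12 lines: highl ivb rvtv aenxn ogq voqu pyo ecqd dohlc lbc nsxjl fny
Hunk 2: at line 8 remove [dohlc] add [mhweu] -> 12 lines: highl ivb rvtv aenxn ogq voqu pyo ecqd mhweu lbc nsxjl fny
Hunk 3: at line 8 remove [mhweu,lbc] add [bps,xlc] -> 12 lines: highl ivb rvtv aenxn ogq voqu pyo ecqd bps xlc nsxjl fny
Hunk 4: at line 6 remove [ecqd,bps,xlc] add [ygz,enaf,lnm] -> 12 lines: highl ivb rvtv aenxn ogq voqu pyo ygz enaf lnm nsxjl fny
Hunk 5: at line 4 remove [voqu,pyo] add [zfm,ucv] -> 12 lines: highl ivb rvtv aenxn ogq zfm ucv ygz enaf lnm nsxjl fny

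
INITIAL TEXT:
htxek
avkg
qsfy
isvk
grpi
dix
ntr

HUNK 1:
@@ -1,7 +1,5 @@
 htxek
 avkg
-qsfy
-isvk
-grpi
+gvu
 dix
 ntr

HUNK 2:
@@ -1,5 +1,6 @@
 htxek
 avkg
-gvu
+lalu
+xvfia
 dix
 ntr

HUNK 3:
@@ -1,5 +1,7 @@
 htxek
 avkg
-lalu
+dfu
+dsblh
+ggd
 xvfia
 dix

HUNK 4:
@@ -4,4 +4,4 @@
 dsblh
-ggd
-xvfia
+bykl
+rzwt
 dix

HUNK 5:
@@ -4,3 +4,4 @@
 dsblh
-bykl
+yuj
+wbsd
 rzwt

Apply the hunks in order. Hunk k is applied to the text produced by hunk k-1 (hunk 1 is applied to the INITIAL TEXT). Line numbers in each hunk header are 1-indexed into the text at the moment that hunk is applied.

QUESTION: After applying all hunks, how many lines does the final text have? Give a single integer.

Answer: 9

Derivation:
Hunk 1: at line 1 remove [qsfy,isvk,grpi] add [gvu] -> 5 lines: htxek avkg gvu dix ntr
Hunk 2: at line 1 remove [gvu] add [lalu,xvfia] -> 6 lines: htxek avkg lalu xvfia dix ntr
Hunk 3: at line 1 remove [lalu] add [dfu,dsblh,ggd] -> 8 lines: htxek avkg dfu dsblh ggd xvfia dix ntr
Hunk 4: at line 4 remove [ggd,xvfia] add [bykl,rzwt] -> 8 lines: htxek avkg dfu dsblh bykl rzwt dix ntr
Hunk 5: at line 4 remove [bykl] add [yuj,wbsd] -> 9 lines: htxek avkg dfu dsblh yuj wbsd rzwt dix ntr
Final line count: 9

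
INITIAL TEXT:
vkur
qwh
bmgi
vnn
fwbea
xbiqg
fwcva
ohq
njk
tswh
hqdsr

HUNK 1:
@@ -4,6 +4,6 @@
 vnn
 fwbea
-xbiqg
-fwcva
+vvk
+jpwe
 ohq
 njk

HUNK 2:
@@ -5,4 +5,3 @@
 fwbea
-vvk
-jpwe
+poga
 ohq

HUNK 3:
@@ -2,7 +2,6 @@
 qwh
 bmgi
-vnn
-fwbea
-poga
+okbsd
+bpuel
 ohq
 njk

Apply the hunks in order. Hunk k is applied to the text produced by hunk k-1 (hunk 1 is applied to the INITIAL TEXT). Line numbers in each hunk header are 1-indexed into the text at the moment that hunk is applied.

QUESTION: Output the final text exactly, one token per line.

Hunk 1: at line 4 remove [xbiqg,fwcva] add [vvk,jpwe] -> 11 lines: vkur qwh bmgi vnn fwbea vvk jpwe ohq njk tswh hqdsr
Hunk 2: at line 5 remove [vvk,jpwe] add [poga] -> 10 lines: vkur qwh bmgi vnn fwbea poga ohq njk tswh hqdsr
Hunk 3: at line 2 remove [vnn,fwbea,poga] add [okbsd,bpuel] -> 9 lines: vkur qwh bmgi okbsd bpuel ohq njk tswh hqdsr

Answer: vkur
qwh
bmgi
okbsd
bpuel
ohq
njk
tswh
hqdsr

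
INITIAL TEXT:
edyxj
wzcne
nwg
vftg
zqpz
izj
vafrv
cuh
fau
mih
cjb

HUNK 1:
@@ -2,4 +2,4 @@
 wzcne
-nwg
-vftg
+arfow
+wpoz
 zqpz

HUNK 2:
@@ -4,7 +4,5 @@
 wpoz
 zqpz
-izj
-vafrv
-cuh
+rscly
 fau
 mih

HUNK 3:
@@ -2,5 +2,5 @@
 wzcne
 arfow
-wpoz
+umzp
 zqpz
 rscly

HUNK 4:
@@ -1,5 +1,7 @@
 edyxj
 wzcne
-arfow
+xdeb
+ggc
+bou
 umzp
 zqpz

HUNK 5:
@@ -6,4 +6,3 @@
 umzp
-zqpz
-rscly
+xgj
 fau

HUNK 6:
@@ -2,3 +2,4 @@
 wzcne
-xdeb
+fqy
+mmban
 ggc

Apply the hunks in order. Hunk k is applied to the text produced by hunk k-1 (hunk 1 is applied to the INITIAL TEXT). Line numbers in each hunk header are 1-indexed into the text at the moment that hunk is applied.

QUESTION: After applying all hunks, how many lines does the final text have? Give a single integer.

Hunk 1: at line 2 remove [nwg,vftg] add [arfow,wpoz] -> 11 lines: edyxj wzcne arfow wpoz zqpz izj vafrv cuh fau mih cjb
Hunk 2: at line 4 remove [izj,vafrv,cuh] add [rscly] -> 9 lines: edyxj wzcne arfow wpoz zqpz rscly fau mih cjb
Hunk 3: at line 2 remove [wpoz] add [umzp] -> 9 lines: edyxj wzcne arfow umzp zqpz rscly fau mih cjb
Hunk 4: at line 1 remove [arfow] add [xdeb,ggc,bou] -> 11 lines: edyxj wzcne xdeb ggc bou umzp zqpz rscly fau mih cjb
Hunk 5: at line 6 remove [zqpz,rscly] add [xgj] -> 10 lines: edyxj wzcne xdeb ggc bou umzp xgj fau mih cjb
Hunk 6: at line 2 remove [xdeb] add [fqy,mmban] -> 11 lines: edyxj wzcne fqy mmban ggc bou umzp xgj fau mih cjb
Final line count: 11

Answer: 11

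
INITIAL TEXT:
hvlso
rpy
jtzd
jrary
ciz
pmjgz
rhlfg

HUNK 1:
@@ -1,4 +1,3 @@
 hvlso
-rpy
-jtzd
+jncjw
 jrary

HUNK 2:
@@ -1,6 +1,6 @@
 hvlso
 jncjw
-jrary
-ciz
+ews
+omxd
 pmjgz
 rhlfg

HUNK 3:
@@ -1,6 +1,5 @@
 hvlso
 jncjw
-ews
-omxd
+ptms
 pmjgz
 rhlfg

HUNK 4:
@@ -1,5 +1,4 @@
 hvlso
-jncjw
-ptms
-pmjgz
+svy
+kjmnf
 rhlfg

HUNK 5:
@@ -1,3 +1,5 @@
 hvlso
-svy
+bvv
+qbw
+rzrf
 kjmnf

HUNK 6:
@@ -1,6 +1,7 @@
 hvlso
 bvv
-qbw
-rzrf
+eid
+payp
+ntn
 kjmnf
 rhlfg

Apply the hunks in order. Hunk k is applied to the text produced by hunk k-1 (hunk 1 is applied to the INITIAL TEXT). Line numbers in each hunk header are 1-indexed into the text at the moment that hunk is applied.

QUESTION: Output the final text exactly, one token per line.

Hunk 1: at line 1 remove [rpy,jtzd] add [jncjw] -> 6 lines: hvlso jncjw jrary ciz pmjgz rhlfg
Hunk 2: at line 1 remove [jrary,ciz] add [ews,omxd] -> 6 lines: hvlso jncjw ews omxd pmjgz rhlfg
Hunk 3: at line 1 remove [ews,omxd] add [ptms] -> 5 lines: hvlso jncjw ptms pmjgz rhlfg
Hunk 4: at line 1 remove [jncjw,ptms,pmjgz] add [svy,kjmnf] -> 4 lines: hvlso svy kjmnf rhlfg
Hunk 5: at line 1 remove [svy] add [bvv,qbw,rzrf] -> 6 lines: hvlso bvv qbw rzrf kjmnf rhlfg
Hunk 6: at line 1 remove [qbw,rzrf] add [eid,payp,ntn] -> 7 lines: hvlso bvv eid payp ntn kjmnf rhlfg

Answer: hvlso
bvv
eid
payp
ntn
kjmnf
rhlfg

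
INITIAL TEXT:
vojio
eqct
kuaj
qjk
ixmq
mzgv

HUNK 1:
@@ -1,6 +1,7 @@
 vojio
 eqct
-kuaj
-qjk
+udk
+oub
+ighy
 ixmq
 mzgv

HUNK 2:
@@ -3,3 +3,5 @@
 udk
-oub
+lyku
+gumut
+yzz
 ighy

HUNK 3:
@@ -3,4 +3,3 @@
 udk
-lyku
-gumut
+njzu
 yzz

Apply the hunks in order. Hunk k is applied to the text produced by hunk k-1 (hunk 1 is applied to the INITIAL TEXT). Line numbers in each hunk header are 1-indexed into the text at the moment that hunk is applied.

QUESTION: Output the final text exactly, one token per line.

Hunk 1: at line 1 remove [kuaj,qjk] add [udk,oub,ighy] -> 7 lines: vojio eqct udk oub ighy ixmq mzgv
Hunk 2: at line 3 remove [oub] add [lyku,gumut,yzz] -> 9 lines: vojio eqct udk lyku gumut yzz ighy ixmq mzgv
Hunk 3: at line 3 remove [lyku,gumut] add [njzu] -> 8 lines: vojio eqct udk njzu yzz ighy ixmq mzgv

Answer: vojio
eqct
udk
njzu
yzz
ighy
ixmq
mzgv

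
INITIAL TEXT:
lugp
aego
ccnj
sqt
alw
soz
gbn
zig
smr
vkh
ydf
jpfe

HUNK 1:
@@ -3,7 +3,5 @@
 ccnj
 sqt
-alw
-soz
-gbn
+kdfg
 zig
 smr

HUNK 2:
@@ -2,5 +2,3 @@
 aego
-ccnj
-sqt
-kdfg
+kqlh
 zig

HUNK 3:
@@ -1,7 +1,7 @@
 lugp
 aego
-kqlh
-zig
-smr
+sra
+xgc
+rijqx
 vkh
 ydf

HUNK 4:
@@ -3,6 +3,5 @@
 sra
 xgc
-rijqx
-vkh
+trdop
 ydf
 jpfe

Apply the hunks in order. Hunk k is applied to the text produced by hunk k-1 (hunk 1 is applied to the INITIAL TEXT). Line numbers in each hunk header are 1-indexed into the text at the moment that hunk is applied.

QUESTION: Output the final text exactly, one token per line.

Hunk 1: at line 3 remove [alw,soz,gbn] add [kdfg] -> 10 lines: lugp aego ccnj sqt kdfg zig smr vkh ydf jpfe
Hunk 2: at line 2 remove [ccnj,sqt,kdfg] add [kqlh] -> 8 lines: lugp aego kqlh zig smr vkh ydf jpfe
Hunk 3: at line 1 remove [kqlh,zig,smr] add [sra,xgc,rijqx] -> 8 lines: lugp aego sra xgc rijqx vkh ydf jpfe
Hunk 4: at line 3 remove [rijqx,vkh] add [trdop] -> 7 lines: lugp aego sra xgc trdop ydf jpfe

Answer: lugp
aego
sra
xgc
trdop
ydf
jpfe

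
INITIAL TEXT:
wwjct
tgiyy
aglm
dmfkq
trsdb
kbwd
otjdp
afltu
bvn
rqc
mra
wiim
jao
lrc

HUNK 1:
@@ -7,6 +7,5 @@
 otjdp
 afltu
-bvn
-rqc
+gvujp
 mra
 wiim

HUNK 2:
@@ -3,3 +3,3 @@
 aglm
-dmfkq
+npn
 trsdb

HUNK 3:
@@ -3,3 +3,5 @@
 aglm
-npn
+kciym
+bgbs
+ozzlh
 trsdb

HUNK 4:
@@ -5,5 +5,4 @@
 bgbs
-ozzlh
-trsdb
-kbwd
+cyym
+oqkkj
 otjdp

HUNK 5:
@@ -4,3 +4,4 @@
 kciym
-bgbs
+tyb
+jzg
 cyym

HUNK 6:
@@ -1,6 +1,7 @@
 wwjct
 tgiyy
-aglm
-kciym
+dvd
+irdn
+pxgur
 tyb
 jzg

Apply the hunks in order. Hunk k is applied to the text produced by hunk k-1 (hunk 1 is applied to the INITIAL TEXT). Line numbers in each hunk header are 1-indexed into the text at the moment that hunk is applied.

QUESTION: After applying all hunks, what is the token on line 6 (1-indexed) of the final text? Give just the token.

Answer: tyb

Derivation:
Hunk 1: at line 7 remove [bvn,rqc] add [gvujp] -> 13 lines: wwjct tgiyy aglm dmfkq trsdb kbwd otjdp afltu gvujp mra wiim jao lrc
Hunk 2: at line 3 remove [dmfkq] add [npn] -> 13 lines: wwjct tgiyy aglm npn trsdb kbwd otjdp afltu gvujp mra wiim jao lrc
Hunk 3: at line 3 remove [npn] add [kciym,bgbs,ozzlh] -> 15 lines: wwjct tgiyy aglm kciym bgbs ozzlh trsdb kbwd otjdp afltu gvujp mra wiim jao lrc
Hunk 4: at line 5 remove [ozzlh,trsdb,kbwd] add [cyym,oqkkj] -> 14 lines: wwjct tgiyy aglm kciym bgbs cyym oqkkj otjdp afltu gvujp mra wiim jao lrc
Hunk 5: at line 4 remove [bgbs] add [tyb,jzg] -> 15 lines: wwjct tgiyy aglm kciym tyb jzg cyym oqkkj otjdp afltu gvujp mra wiim jao lrc
Hunk 6: at line 1 remove [aglm,kciym] add [dvd,irdn,pxgur] -> 16 lines: wwjct tgiyy dvd irdn pxgur tyb jzg cyym oqkkj otjdp afltu gvujp mra wiim jao lrc
Final line 6: tyb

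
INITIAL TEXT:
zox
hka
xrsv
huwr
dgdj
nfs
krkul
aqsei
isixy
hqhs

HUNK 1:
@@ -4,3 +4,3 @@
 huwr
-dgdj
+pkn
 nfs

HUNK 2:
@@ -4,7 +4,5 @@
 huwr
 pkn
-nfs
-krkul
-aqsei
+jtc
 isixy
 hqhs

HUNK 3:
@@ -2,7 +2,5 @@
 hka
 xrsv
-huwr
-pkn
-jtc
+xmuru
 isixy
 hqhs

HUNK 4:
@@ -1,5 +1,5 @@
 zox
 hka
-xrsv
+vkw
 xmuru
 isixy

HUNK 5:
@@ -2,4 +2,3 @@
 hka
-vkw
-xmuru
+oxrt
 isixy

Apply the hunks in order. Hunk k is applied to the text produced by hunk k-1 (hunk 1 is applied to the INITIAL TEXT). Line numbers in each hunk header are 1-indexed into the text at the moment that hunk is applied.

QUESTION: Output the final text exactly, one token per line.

Answer: zox
hka
oxrt
isixy
hqhs

Derivation:
Hunk 1: at line 4 remove [dgdj] add [pkn] -> 10 lines: zox hka xrsv huwr pkn nfs krkul aqsei isixy hqhs
Hunk 2: at line 4 remove [nfs,krkul,aqsei] add [jtc] -> 8 lines: zox hka xrsv huwr pkn jtc isixy hqhs
Hunk 3: at line 2 remove [huwr,pkn,jtc] add [xmuru] -> 6 lines: zox hka xrsv xmuru isixy hqhs
Hunk 4: at line 1 remove [xrsv] add [vkw] -> 6 lines: zox hka vkw xmuru isixy hqhs
Hunk 5: at line 2 remove [vkw,xmuru] add [oxrt] -> 5 lines: zox hka oxrt isixy hqhs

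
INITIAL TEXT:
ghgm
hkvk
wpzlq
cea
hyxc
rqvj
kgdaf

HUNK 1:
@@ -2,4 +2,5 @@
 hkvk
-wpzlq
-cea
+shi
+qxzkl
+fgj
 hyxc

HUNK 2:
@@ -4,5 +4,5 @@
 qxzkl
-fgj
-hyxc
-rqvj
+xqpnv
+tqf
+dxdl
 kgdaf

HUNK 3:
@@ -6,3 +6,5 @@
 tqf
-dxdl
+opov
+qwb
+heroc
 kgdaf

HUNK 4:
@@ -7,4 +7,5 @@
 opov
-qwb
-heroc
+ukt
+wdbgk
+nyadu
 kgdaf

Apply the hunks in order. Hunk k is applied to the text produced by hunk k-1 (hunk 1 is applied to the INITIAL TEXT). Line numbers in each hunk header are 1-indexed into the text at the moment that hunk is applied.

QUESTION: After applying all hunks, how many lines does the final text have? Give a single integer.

Hunk 1: at line 2 remove [wpzlq,cea] add [shi,qxzkl,fgj] -> 8 lines: ghgm hkvk shi qxzkl fgj hyxc rqvj kgdaf
Hunk 2: at line 4 remove [fgj,hyxc,rqvj] add [xqpnv,tqf,dxdl] -> 8 lines: ghgm hkvk shi qxzkl xqpnv tqf dxdl kgdaf
Hunk 3: at line 6 remove [dxdl] add [opov,qwb,heroc] -> 10 lines: ghgm hkvk shi qxzkl xqpnv tqf opov qwb heroc kgdaf
Hunk 4: at line 7 remove [qwb,heroc] add [ukt,wdbgk,nyadu] -> 11 lines: ghgm hkvk shi qxzkl xqpnv tqf opov ukt wdbgk nyadu kgdaf
Final line count: 11

Answer: 11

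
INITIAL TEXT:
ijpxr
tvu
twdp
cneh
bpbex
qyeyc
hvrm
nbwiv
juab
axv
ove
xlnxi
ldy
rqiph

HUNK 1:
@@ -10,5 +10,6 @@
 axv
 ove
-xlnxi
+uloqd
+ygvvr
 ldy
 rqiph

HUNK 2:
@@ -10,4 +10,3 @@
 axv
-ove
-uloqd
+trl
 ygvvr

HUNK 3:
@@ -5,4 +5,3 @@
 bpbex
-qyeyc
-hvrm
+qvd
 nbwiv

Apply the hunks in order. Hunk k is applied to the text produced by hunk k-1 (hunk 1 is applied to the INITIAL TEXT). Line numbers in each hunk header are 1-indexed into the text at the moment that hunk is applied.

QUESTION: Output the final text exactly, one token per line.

Answer: ijpxr
tvu
twdp
cneh
bpbex
qvd
nbwiv
juab
axv
trl
ygvvr
ldy
rqiph

Derivation:
Hunk 1: at line 10 remove [xlnxi] add [uloqd,ygvvr] -> 15 lines: ijpxr tvu twdp cneh bpbex qyeyc hvrm nbwiv juab axv ove uloqd ygvvr ldy rqiph
Hunk 2: at line 10 remove [ove,uloqd] add [trl] -> 14 lines: ijpxr tvu twdp cneh bpbex qyeyc hvrm nbwiv juab axv trl ygvvr ldy rqiph
Hunk 3: at line 5 remove [qyeyc,hvrm] add [qvd] -> 13 lines: ijpxr tvu twdp cneh bpbex qvd nbwiv juab axv trl ygvvr ldy rqiph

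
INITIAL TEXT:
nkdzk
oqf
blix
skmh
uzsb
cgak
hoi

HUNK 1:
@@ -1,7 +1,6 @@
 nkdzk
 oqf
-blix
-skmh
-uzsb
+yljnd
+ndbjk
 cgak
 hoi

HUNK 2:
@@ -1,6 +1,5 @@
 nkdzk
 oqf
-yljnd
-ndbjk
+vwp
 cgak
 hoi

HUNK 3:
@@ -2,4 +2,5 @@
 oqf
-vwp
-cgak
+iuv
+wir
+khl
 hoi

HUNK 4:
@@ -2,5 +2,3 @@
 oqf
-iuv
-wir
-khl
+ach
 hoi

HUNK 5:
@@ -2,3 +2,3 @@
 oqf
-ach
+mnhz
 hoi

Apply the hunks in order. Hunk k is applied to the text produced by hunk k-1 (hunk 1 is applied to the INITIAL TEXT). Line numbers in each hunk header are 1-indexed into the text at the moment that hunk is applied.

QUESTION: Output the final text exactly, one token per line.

Answer: nkdzk
oqf
mnhz
hoi

Derivation:
Hunk 1: at line 1 remove [blix,skmh,uzsb] add [yljnd,ndbjk] -> 6 lines: nkdzk oqf yljnd ndbjk cgak hoi
Hunk 2: at line 1 remove [yljnd,ndbjk] add [vwp] -> 5 lines: nkdzk oqf vwp cgak hoi
Hunk 3: at line 2 remove [vwp,cgak] add [iuv,wir,khl] -> 6 lines: nkdzk oqf iuv wir khl hoi
Hunk 4: at line 2 remove [iuv,wir,khl] add [ach] -> 4 lines: nkdzk oqf ach hoi
Hunk 5: at line 2 remove [ach] add [mnhz] -> 4 lines: nkdzk oqf mnhz hoi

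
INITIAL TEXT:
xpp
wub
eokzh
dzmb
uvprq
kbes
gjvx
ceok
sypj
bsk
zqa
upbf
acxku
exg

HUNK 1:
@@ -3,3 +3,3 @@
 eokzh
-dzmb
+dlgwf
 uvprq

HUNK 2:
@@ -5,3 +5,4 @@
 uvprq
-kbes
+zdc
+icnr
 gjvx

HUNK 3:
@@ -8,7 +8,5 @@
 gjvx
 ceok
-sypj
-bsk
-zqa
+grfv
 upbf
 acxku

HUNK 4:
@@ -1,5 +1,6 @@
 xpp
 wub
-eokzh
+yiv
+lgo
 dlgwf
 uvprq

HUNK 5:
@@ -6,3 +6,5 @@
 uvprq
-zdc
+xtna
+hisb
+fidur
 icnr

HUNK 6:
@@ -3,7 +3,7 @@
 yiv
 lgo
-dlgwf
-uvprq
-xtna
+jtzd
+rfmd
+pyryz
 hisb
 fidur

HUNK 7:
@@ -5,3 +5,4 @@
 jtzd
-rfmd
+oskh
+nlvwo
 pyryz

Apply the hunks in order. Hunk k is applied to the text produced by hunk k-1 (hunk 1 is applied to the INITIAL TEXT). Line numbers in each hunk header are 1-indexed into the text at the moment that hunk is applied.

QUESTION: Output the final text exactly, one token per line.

Hunk 1: at line 3 remove [dzmb] add [dlgwf] -> 14 lines: xpp wub eokzh dlgwf uvprq kbes gjvx ceok sypj bsk zqa upbf acxku exg
Hunk 2: at line 5 remove [kbes] add [zdc,icnr] -> 15 lines: xpp wub eokzh dlgwf uvprq zdc icnr gjvx ceok sypj bsk zqa upbf acxku exg
Hunk 3: at line 8 remove [sypj,bsk,zqa] add [grfv] -> 13 lines: xpp wub eokzh dlgwf uvprq zdc icnr gjvx ceok grfv upbf acxku exg
Hunk 4: at line 1 remove [eokzh] add [yiv,lgo] -> 14 lines: xpp wub yiv lgo dlgwf uvprq zdc icnr gjvx ceok grfv upbf acxku exg
Hunk 5: at line 6 remove [zdc] add [xtna,hisb,fidur] -> 16 lines: xpp wub yiv lgo dlgwf uvprq xtna hisb fidur icnr gjvx ceok grfv upbf acxku exg
Hunk 6: at line 3 remove [dlgwf,uvprq,xtna] add [jtzd,rfmd,pyryz] -> 16 lines: xpp wub yiv lgo jtzd rfmd pyryz hisb fidur icnr gjvx ceok grfv upbf acxku exg
Hunk 7: at line 5 remove [rfmd] add [oskh,nlvwo] -> 17 lines: xpp wub yiv lgo jtzd oskh nlvwo pyryz hisb fidur icnr gjvx ceok grfv upbf acxku exg

Answer: xpp
wub
yiv
lgo
jtzd
oskh
nlvwo
pyryz
hisb
fidur
icnr
gjvx
ceok
grfv
upbf
acxku
exg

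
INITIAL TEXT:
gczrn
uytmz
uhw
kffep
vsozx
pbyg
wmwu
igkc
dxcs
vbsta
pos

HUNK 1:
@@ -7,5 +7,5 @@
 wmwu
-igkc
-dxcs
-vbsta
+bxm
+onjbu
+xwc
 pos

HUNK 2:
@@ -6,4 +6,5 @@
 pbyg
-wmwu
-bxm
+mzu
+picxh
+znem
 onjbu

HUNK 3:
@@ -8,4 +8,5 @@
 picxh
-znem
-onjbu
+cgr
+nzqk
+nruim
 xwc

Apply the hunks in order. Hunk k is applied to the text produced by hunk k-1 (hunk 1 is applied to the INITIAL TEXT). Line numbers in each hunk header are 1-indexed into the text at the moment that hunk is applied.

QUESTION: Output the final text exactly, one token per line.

Answer: gczrn
uytmz
uhw
kffep
vsozx
pbyg
mzu
picxh
cgr
nzqk
nruim
xwc
pos

Derivation:
Hunk 1: at line 7 remove [igkc,dxcs,vbsta] add [bxm,onjbu,xwc] -> 11 lines: gczrn uytmz uhw kffep vsozx pbyg wmwu bxm onjbu xwc pos
Hunk 2: at line 6 remove [wmwu,bxm] add [mzu,picxh,znem] -> 12 lines: gczrn uytmz uhw kffep vsozx pbyg mzu picxh znem onjbu xwc pos
Hunk 3: at line 8 remove [znem,onjbu] add [cgr,nzqk,nruim] -> 13 lines: gczrn uytmz uhw kffep vsozx pbyg mzu picxh cgr nzqk nruim xwc pos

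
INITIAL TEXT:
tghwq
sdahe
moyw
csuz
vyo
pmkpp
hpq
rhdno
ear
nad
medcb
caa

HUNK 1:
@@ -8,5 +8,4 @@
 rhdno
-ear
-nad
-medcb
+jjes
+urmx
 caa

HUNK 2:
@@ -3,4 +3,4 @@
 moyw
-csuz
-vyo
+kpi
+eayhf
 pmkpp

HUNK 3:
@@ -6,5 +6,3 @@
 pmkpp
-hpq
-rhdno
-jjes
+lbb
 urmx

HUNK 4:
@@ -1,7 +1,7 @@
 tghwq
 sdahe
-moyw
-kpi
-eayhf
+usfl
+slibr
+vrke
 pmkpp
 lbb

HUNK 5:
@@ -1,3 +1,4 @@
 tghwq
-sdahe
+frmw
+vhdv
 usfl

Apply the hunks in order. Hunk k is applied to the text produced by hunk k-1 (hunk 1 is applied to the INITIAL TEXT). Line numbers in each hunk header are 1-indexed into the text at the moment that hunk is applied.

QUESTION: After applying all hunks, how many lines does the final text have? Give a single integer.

Hunk 1: at line 8 remove [ear,nad,medcb] add [jjes,urmx] -> 11 lines: tghwq sdahe moyw csuz vyo pmkpp hpq rhdno jjes urmx caa
Hunk 2: at line 3 remove [csuz,vyo] add [kpi,eayhf] -> 11 lines: tghwq sdahe moyw kpi eayhf pmkpp hpq rhdno jjes urmx caa
Hunk 3: at line 6 remove [hpq,rhdno,jjes] add [lbb] -> 9 lines: tghwq sdahe moyw kpi eayhf pmkpp lbb urmx caa
Hunk 4: at line 1 remove [moyw,kpi,eayhf] add [usfl,slibr,vrke] -> 9 lines: tghwq sdahe usfl slibr vrke pmkpp lbb urmx caa
Hunk 5: at line 1 remove [sdahe] add [frmw,vhdv] -> 10 lines: tghwq frmw vhdv usfl slibr vrke pmkpp lbb urmx caa
Final line count: 10

Answer: 10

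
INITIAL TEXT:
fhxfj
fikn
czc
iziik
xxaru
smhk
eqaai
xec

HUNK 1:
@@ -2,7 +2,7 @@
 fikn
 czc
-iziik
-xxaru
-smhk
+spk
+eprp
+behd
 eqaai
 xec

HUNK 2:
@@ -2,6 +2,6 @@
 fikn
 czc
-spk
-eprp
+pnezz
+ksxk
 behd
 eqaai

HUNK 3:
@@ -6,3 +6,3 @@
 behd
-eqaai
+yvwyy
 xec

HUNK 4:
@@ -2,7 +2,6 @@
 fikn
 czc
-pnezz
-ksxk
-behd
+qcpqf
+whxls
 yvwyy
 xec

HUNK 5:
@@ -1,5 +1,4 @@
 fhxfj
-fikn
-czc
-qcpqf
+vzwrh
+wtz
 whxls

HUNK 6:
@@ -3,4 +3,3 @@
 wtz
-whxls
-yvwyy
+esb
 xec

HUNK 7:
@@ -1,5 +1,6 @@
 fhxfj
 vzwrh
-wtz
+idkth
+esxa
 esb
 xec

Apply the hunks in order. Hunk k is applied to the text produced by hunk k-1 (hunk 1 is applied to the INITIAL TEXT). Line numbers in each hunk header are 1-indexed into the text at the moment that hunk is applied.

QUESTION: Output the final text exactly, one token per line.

Hunk 1: at line 2 remove [iziik,xxaru,smhk] add [spk,eprp,behd] -> 8 lines: fhxfj fikn czc spk eprp behd eqaai xec
Hunk 2: at line 2 remove [spk,eprp] add [pnezz,ksxk] -> 8 lines: fhxfj fikn czc pnezz ksxk behd eqaai xec
Hunk 3: at line 6 remove [eqaai] add [yvwyy] -> 8 lines: fhxfj fikn czc pnezz ksxk behd yvwyy xec
Hunk 4: at line 2 remove [pnezz,ksxk,behd] add [qcpqf,whxls] -> 7 lines: fhxfj fikn czc qcpqf whxls yvwyy xec
Hunk 5: at line 1 remove [fikn,czc,qcpqf] add [vzwrh,wtz] -> 6 lines: fhxfj vzwrh wtz whxls yvwyy xec
Hunk 6: at line 3 remove [whxls,yvwyy] add [esb] -> 5 lines: fhxfj vzwrh wtz esb xec
Hunk 7: at line 1 remove [wtz] add [idkth,esxa] -> 6 lines: fhxfj vzwrh idkth esxa esb xec

Answer: fhxfj
vzwrh
idkth
esxa
esb
xec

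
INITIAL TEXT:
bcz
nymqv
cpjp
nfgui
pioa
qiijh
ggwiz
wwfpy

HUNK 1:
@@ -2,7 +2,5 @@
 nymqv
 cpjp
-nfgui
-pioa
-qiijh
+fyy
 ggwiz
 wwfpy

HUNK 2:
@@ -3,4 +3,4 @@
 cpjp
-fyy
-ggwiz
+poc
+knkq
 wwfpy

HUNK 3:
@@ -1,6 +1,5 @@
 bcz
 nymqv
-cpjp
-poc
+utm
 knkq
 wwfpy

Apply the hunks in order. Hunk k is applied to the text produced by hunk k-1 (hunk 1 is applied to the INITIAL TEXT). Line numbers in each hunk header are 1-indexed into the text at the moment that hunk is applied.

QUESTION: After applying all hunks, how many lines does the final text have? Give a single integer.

Hunk 1: at line 2 remove [nfgui,pioa,qiijh] add [fyy] -> 6 lines: bcz nymqv cpjp fyy ggwiz wwfpy
Hunk 2: at line 3 remove [fyy,ggwiz] add [poc,knkq] -> 6 lines: bcz nymqv cpjp poc knkq wwfpy
Hunk 3: at line 1 remove [cpjp,poc] add [utm] -> 5 lines: bcz nymqv utm knkq wwfpy
Final line count: 5

Answer: 5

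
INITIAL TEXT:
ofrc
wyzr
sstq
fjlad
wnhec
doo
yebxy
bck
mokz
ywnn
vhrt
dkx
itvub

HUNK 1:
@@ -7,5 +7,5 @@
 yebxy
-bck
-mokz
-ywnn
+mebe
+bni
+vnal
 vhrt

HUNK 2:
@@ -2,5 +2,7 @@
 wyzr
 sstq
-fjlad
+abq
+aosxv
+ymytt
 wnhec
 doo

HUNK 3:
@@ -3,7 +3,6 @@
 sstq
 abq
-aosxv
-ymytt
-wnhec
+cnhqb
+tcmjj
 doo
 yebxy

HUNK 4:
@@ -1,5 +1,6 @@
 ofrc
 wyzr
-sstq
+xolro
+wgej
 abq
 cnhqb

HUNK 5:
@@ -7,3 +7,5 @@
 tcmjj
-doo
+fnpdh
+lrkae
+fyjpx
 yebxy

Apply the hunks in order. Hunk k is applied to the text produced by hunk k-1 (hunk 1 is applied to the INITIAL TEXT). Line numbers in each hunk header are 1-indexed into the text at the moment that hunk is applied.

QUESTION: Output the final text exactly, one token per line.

Hunk 1: at line 7 remove [bck,mokz,ywnn] add [mebe,bni,vnal] -> 13 lines: ofrc wyzr sstq fjlad wnhec doo yebxy mebe bni vnal vhrt dkx itvub
Hunk 2: at line 2 remove [fjlad] add [abq,aosxv,ymytt] -> 15 lines: ofrc wyzr sstq abq aosxv ymytt wnhec doo yebxy mebe bni vnal vhrt dkx itvub
Hunk 3: at line 3 remove [aosxv,ymytt,wnhec] add [cnhqb,tcmjj] -> 14 lines: ofrc wyzr sstq abq cnhqb tcmjj doo yebxy mebe bni vnal vhrt dkx itvub
Hunk 4: at line 1 remove [sstq] add [xolro,wgej] -> 15 lines: ofrc wyzr xolro wgej abq cnhqb tcmjj doo yebxy mebe bni vnal vhrt dkx itvub
Hunk 5: at line 7 remove [doo] add [fnpdh,lrkae,fyjpx] -> 17 lines: ofrc wyzr xolro wgej abq cnhqb tcmjj fnpdh lrkae fyjpx yebxy mebe bni vnal vhrt dkx itvub

Answer: ofrc
wyzr
xolro
wgej
abq
cnhqb
tcmjj
fnpdh
lrkae
fyjpx
yebxy
mebe
bni
vnal
vhrt
dkx
itvub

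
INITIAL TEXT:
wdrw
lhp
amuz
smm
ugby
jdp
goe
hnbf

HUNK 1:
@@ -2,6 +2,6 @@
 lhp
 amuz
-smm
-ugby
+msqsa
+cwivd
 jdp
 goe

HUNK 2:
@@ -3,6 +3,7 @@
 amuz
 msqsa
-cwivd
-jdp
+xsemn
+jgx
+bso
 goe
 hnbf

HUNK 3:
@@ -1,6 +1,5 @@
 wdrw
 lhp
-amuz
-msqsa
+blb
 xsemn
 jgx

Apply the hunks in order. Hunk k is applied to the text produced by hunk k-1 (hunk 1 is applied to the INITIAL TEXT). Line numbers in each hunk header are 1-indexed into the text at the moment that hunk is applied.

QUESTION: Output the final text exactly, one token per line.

Answer: wdrw
lhp
blb
xsemn
jgx
bso
goe
hnbf

Derivation:
Hunk 1: at line 2 remove [smm,ugby] add [msqsa,cwivd] -> 8 lines: wdrw lhp amuz msqsa cwivd jdp goe hnbf
Hunk 2: at line 3 remove [cwivd,jdp] add [xsemn,jgx,bso] -> 9 lines: wdrw lhp amuz msqsa xsemn jgx bso goe hnbf
Hunk 3: at line 1 remove [amuz,msqsa] add [blb] -> 8 lines: wdrw lhp blb xsemn jgx bso goe hnbf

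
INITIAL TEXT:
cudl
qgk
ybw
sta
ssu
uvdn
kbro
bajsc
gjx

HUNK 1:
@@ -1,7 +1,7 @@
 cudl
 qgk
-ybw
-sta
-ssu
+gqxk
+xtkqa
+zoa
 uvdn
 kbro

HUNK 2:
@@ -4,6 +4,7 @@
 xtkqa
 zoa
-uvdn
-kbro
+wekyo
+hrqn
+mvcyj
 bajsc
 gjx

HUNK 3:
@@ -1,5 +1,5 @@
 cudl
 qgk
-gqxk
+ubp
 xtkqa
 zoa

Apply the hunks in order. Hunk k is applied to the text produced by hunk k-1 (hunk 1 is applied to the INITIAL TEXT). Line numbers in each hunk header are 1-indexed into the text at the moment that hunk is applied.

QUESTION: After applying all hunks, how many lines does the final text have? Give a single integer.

Hunk 1: at line 1 remove [ybw,sta,ssu] add [gqxk,xtkqa,zoa] -> 9 lines: cudl qgk gqxk xtkqa zoa uvdn kbro bajsc gjx
Hunk 2: at line 4 remove [uvdn,kbro] add [wekyo,hrqn,mvcyj] -> 10 lines: cudl qgk gqxk xtkqa zoa wekyo hrqn mvcyj bajsc gjx
Hunk 3: at line 1 remove [gqxk] add [ubp] -> 10 lines: cudl qgk ubp xtkqa zoa wekyo hrqn mvcyj bajsc gjx
Final line count: 10

Answer: 10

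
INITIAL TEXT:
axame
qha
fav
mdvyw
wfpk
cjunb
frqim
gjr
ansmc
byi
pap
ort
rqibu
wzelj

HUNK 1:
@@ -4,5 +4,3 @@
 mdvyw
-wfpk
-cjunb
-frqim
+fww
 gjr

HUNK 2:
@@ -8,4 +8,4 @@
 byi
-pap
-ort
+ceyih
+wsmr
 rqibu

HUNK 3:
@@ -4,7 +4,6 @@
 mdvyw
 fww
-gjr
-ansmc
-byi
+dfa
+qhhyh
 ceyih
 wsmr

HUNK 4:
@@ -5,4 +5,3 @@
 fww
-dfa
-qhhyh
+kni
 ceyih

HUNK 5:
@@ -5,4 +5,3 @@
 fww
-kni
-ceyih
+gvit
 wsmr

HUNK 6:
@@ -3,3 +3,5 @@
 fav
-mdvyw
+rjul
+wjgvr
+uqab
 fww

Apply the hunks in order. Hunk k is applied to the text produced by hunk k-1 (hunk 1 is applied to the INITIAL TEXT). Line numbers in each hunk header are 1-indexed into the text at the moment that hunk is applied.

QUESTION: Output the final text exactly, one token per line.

Answer: axame
qha
fav
rjul
wjgvr
uqab
fww
gvit
wsmr
rqibu
wzelj

Derivation:
Hunk 1: at line 4 remove [wfpk,cjunb,frqim] add [fww] -> 12 lines: axame qha fav mdvyw fww gjr ansmc byi pap ort rqibu wzelj
Hunk 2: at line 8 remove [pap,ort] add [ceyih,wsmr] -> 12 lines: axame qha fav mdvyw fww gjr ansmc byi ceyih wsmr rqibu wzelj
Hunk 3: at line 4 remove [gjr,ansmc,byi] add [dfa,qhhyh] -> 11 lines: axame qha fav mdvyw fww dfa qhhyh ceyih wsmr rqibu wzelj
Hunk 4: at line 5 remove [dfa,qhhyh] add [kni] -> 10 lines: axame qha fav mdvyw fww kni ceyih wsmr rqibu wzelj
Hunk 5: at line 5 remove [kni,ceyih] add [gvit] -> 9 lines: axame qha fav mdvyw fww gvit wsmr rqibu wzelj
Hunk 6: at line 3 remove [mdvyw] add [rjul,wjgvr,uqab] -> 11 lines: axame qha fav rjul wjgvr uqab fww gvit wsmr rqibu wzelj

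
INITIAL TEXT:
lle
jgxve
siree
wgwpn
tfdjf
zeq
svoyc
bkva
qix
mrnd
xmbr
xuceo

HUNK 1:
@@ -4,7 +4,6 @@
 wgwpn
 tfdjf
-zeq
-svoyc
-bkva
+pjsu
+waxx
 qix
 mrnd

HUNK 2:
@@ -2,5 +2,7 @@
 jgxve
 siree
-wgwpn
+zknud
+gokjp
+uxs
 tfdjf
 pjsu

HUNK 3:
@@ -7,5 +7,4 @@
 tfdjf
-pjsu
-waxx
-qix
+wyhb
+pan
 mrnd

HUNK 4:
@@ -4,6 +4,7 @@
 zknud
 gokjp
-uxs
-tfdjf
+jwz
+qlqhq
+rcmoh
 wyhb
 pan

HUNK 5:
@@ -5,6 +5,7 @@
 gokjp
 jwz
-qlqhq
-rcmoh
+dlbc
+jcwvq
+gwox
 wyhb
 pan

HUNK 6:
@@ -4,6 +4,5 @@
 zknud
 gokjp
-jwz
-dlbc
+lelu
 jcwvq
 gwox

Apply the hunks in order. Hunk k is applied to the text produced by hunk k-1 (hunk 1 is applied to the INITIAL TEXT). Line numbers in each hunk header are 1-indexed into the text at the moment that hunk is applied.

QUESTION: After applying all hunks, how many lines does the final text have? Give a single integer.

Answer: 13

Derivation:
Hunk 1: at line 4 remove [zeq,svoyc,bkva] add [pjsu,waxx] -> 11 lines: lle jgxve siree wgwpn tfdjf pjsu waxx qix mrnd xmbr xuceo
Hunk 2: at line 2 remove [wgwpn] add [zknud,gokjp,uxs] -> 13 lines: lle jgxve siree zknud gokjp uxs tfdjf pjsu waxx qix mrnd xmbr xuceo
Hunk 3: at line 7 remove [pjsu,waxx,qix] add [wyhb,pan] -> 12 lines: lle jgxve siree zknud gokjp uxs tfdjf wyhb pan mrnd xmbr xuceo
Hunk 4: at line 4 remove [uxs,tfdjf] add [jwz,qlqhq,rcmoh] -> 13 lines: lle jgxve siree zknud gokjp jwz qlqhq rcmoh wyhb pan mrnd xmbr xuceo
Hunk 5: at line 5 remove [qlqhq,rcmoh] add [dlbc,jcwvq,gwox] -> 14 lines: lle jgxve siree zknud gokjp jwz dlbc jcwvq gwox wyhb pan mrnd xmbr xuceo
Hunk 6: at line 4 remove [jwz,dlbc] add [lelu] -> 13 lines: lle jgxve siree zknud gokjp lelu jcwvq gwox wyhb pan mrnd xmbr xuceo
Final line count: 13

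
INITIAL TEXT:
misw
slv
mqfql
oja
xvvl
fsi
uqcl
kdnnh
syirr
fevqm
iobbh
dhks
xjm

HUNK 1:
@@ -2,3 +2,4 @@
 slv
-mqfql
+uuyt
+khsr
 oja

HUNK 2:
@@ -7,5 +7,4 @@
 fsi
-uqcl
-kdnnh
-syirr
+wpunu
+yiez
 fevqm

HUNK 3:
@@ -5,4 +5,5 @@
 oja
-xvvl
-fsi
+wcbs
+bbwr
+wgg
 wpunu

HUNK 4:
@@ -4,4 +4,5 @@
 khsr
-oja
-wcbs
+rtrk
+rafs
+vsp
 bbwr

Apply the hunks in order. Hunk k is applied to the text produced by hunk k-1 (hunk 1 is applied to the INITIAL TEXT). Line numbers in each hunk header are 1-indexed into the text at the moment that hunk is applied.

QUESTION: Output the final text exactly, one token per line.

Answer: misw
slv
uuyt
khsr
rtrk
rafs
vsp
bbwr
wgg
wpunu
yiez
fevqm
iobbh
dhks
xjm

Derivation:
Hunk 1: at line 2 remove [mqfql] add [uuyt,khsr] -> 14 lines: misw slv uuyt khsr oja xvvl fsi uqcl kdnnh syirr fevqm iobbh dhks xjm
Hunk 2: at line 7 remove [uqcl,kdnnh,syirr] add [wpunu,yiez] -> 13 lines: misw slv uuyt khsr oja xvvl fsi wpunu yiez fevqm iobbh dhks xjm
Hunk 3: at line 5 remove [xvvl,fsi] add [wcbs,bbwr,wgg] -> 14 lines: misw slv uuyt khsr oja wcbs bbwr wgg wpunu yiez fevqm iobbh dhks xjm
Hunk 4: at line 4 remove [oja,wcbs] add [rtrk,rafs,vsp] -> 15 lines: misw slv uuyt khsr rtrk rafs vsp bbwr wgg wpunu yiez fevqm iobbh dhks xjm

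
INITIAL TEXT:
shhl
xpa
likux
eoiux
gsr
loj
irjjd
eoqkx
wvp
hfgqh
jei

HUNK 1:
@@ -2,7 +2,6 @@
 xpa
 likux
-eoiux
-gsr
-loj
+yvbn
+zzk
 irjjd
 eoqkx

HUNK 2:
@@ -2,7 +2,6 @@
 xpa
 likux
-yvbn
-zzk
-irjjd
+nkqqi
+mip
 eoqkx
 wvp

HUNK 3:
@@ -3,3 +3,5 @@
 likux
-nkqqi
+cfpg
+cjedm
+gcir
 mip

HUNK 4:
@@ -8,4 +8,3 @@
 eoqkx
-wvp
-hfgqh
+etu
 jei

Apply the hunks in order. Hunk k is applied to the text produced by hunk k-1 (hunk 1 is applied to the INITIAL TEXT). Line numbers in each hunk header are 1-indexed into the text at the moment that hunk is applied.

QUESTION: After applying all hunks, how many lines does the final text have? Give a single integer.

Hunk 1: at line 2 remove [eoiux,gsr,loj] add [yvbn,zzk] -> 10 lines: shhl xpa likux yvbn zzk irjjd eoqkx wvp hfgqh jei
Hunk 2: at line 2 remove [yvbn,zzk,irjjd] add [nkqqi,mip] -> 9 lines: shhl xpa likux nkqqi mip eoqkx wvp hfgqh jei
Hunk 3: at line 3 remove [nkqqi] add [cfpg,cjedm,gcir] -> 11 lines: shhl xpa likux cfpg cjedm gcir mip eoqkx wvp hfgqh jei
Hunk 4: at line 8 remove [wvp,hfgqh] add [etu] -> 10 lines: shhl xpa likux cfpg cjedm gcir mip eoqkx etu jei
Final line count: 10

Answer: 10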